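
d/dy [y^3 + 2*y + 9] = 3*y^2 + 2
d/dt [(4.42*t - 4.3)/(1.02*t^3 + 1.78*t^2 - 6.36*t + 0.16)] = (-9.0168*t^3 + 5.2904*t^2 + 15.308*t - 26.6408)/(1.0404*t^6 + 3.6312*t^5 - 9.806*t^4 - 22.3152*t^3 + 41.0192*t^2 - 2.0352*t + 0.0256)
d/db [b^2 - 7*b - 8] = 2*b - 7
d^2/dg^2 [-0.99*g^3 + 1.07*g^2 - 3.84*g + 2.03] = 2.14 - 5.94*g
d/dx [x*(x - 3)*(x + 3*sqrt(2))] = 3*x^2 - 6*x + 6*sqrt(2)*x - 9*sqrt(2)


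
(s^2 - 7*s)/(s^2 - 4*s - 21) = s/(s + 3)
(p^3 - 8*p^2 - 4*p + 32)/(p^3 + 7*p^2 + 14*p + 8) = (p^2 - 10*p + 16)/(p^2 + 5*p + 4)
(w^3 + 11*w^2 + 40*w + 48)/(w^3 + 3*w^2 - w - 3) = (w^2 + 8*w + 16)/(w^2 - 1)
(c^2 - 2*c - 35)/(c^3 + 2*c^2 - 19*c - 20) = (c - 7)/(c^2 - 3*c - 4)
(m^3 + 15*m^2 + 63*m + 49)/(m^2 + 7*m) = m + 8 + 7/m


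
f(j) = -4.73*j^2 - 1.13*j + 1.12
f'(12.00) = -114.65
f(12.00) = -693.56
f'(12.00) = -114.65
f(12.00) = -693.56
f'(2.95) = -29.04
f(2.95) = -43.38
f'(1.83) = -18.44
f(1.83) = -16.79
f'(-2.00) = 17.79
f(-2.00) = -15.54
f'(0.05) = -1.60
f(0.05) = 1.05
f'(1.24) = -12.86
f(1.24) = -7.55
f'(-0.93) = 7.67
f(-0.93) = -1.92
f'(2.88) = -28.37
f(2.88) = -41.37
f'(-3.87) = 35.48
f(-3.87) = -65.35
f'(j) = -9.46*j - 1.13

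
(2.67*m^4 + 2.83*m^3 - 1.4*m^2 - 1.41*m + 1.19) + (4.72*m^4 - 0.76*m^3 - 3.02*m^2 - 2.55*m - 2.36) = 7.39*m^4 + 2.07*m^3 - 4.42*m^2 - 3.96*m - 1.17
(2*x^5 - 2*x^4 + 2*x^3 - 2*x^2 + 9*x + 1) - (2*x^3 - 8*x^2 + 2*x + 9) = 2*x^5 - 2*x^4 + 6*x^2 + 7*x - 8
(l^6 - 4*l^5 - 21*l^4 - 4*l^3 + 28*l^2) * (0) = 0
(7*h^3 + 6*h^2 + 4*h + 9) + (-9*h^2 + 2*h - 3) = 7*h^3 - 3*h^2 + 6*h + 6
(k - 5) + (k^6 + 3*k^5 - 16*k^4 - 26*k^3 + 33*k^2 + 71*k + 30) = k^6 + 3*k^5 - 16*k^4 - 26*k^3 + 33*k^2 + 72*k + 25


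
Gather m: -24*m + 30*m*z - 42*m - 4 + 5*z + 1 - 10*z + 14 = m*(30*z - 66) - 5*z + 11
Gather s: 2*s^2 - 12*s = 2*s^2 - 12*s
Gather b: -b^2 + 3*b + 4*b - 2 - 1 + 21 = -b^2 + 7*b + 18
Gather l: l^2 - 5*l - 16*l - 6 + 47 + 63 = l^2 - 21*l + 104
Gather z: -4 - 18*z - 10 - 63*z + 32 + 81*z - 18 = 0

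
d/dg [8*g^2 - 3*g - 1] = 16*g - 3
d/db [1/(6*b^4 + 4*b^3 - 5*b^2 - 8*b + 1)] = 2*(-12*b^3 - 6*b^2 + 5*b + 4)/(6*b^4 + 4*b^3 - 5*b^2 - 8*b + 1)^2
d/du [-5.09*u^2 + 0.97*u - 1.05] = 0.97 - 10.18*u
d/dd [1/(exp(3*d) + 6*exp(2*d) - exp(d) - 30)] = (-3*exp(2*d) - 12*exp(d) + 1)*exp(d)/(exp(3*d) + 6*exp(2*d) - exp(d) - 30)^2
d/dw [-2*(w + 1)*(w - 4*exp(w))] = 8*w*exp(w) - 4*w + 16*exp(w) - 2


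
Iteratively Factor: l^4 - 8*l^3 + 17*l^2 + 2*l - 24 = (l + 1)*(l^3 - 9*l^2 + 26*l - 24) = (l - 2)*(l + 1)*(l^2 - 7*l + 12) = (l - 4)*(l - 2)*(l + 1)*(l - 3)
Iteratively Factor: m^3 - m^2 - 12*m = (m - 4)*(m^2 + 3*m) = m*(m - 4)*(m + 3)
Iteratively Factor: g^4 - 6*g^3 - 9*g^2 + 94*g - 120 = (g - 2)*(g^3 - 4*g^2 - 17*g + 60) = (g - 2)*(g + 4)*(g^2 - 8*g + 15) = (g - 5)*(g - 2)*(g + 4)*(g - 3)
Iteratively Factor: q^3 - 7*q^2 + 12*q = (q - 3)*(q^2 - 4*q) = (q - 4)*(q - 3)*(q)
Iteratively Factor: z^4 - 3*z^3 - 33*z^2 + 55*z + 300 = (z + 4)*(z^3 - 7*z^2 - 5*z + 75) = (z - 5)*(z + 4)*(z^2 - 2*z - 15) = (z - 5)*(z + 3)*(z + 4)*(z - 5)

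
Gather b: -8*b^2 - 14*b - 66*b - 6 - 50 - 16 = -8*b^2 - 80*b - 72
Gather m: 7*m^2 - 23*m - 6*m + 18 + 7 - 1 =7*m^2 - 29*m + 24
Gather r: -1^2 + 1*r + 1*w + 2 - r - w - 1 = 0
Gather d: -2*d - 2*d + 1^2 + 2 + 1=4 - 4*d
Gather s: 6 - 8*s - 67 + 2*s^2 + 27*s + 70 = 2*s^2 + 19*s + 9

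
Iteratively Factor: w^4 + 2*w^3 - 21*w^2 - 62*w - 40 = (w + 4)*(w^3 - 2*w^2 - 13*w - 10) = (w + 2)*(w + 4)*(w^2 - 4*w - 5) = (w + 1)*(w + 2)*(w + 4)*(w - 5)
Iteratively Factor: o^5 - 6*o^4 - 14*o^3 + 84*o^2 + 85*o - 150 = (o + 3)*(o^4 - 9*o^3 + 13*o^2 + 45*o - 50) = (o + 2)*(o + 3)*(o^3 - 11*o^2 + 35*o - 25) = (o - 5)*(o + 2)*(o + 3)*(o^2 - 6*o + 5) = (o - 5)^2*(o + 2)*(o + 3)*(o - 1)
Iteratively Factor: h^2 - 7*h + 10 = (h - 2)*(h - 5)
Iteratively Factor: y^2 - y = (y - 1)*(y)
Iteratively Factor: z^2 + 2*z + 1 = (z + 1)*(z + 1)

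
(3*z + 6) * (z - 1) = 3*z^2 + 3*z - 6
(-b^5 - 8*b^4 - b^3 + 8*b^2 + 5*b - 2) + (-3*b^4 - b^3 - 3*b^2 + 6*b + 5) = -b^5 - 11*b^4 - 2*b^3 + 5*b^2 + 11*b + 3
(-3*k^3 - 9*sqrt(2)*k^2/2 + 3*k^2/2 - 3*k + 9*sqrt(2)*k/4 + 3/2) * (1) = -3*k^3 - 9*sqrt(2)*k^2/2 + 3*k^2/2 - 3*k + 9*sqrt(2)*k/4 + 3/2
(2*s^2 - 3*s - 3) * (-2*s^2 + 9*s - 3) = -4*s^4 + 24*s^3 - 27*s^2 - 18*s + 9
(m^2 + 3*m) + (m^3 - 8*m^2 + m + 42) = m^3 - 7*m^2 + 4*m + 42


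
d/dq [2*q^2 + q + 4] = 4*q + 1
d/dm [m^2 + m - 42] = 2*m + 1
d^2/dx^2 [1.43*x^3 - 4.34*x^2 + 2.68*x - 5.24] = 8.58*x - 8.68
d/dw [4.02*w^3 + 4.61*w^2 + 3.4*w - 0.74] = 12.06*w^2 + 9.22*w + 3.4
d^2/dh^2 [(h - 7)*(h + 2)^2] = 6*h - 6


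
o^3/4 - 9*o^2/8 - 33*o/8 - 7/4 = (o/4 + 1/2)*(o - 7)*(o + 1/2)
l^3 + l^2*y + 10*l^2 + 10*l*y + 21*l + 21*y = (l + 3)*(l + 7)*(l + y)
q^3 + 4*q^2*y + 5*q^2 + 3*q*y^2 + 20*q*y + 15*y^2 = (q + 5)*(q + y)*(q + 3*y)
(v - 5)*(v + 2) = v^2 - 3*v - 10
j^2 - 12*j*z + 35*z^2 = (j - 7*z)*(j - 5*z)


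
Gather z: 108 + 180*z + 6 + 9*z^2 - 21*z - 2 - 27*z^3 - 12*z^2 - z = -27*z^3 - 3*z^2 + 158*z + 112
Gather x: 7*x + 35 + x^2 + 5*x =x^2 + 12*x + 35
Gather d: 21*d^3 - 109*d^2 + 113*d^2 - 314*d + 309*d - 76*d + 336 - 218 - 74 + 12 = 21*d^3 + 4*d^2 - 81*d + 56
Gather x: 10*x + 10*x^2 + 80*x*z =10*x^2 + x*(80*z + 10)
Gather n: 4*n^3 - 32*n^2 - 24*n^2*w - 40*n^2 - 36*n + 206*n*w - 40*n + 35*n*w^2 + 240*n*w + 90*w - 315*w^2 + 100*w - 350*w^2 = 4*n^3 + n^2*(-24*w - 72) + n*(35*w^2 + 446*w - 76) - 665*w^2 + 190*w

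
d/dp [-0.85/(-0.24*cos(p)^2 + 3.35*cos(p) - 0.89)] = (0.408*cos(p) - 2.8475)*sin(p)/(0.24*cos(p)^2 - 3.35*cos(p) + 0.89)^2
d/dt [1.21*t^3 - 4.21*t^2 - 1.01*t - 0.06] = 3.63*t^2 - 8.42*t - 1.01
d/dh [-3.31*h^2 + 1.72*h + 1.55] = 1.72 - 6.62*h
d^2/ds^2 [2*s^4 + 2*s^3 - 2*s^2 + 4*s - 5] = 24*s^2 + 12*s - 4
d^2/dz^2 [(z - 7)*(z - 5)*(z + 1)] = 6*z - 22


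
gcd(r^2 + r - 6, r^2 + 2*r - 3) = r + 3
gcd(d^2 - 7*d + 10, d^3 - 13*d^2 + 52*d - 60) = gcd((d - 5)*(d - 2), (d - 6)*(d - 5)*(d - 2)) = d^2 - 7*d + 10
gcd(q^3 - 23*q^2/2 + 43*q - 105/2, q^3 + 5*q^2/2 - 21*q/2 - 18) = q - 3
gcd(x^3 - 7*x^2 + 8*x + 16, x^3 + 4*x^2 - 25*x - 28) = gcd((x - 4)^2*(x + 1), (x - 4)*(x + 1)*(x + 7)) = x^2 - 3*x - 4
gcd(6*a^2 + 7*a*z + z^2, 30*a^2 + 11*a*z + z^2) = 6*a + z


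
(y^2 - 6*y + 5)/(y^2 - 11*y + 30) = (y - 1)/(y - 6)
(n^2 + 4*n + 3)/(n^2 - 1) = (n + 3)/(n - 1)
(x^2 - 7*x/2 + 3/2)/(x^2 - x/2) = (x - 3)/x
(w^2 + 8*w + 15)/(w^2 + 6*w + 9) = (w + 5)/(w + 3)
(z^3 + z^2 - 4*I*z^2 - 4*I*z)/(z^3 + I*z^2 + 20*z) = (z + 1)/(z + 5*I)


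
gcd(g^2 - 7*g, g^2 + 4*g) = g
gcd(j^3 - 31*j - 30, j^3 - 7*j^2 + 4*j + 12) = j^2 - 5*j - 6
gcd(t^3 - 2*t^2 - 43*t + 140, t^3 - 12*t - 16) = t - 4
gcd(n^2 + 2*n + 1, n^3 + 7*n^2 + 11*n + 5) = n^2 + 2*n + 1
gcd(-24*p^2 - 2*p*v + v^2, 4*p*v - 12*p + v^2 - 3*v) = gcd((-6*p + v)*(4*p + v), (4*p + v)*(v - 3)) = 4*p + v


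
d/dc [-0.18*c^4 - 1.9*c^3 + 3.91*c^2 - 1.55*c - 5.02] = -0.72*c^3 - 5.7*c^2 + 7.82*c - 1.55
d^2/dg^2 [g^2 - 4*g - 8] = 2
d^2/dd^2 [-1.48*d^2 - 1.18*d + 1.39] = -2.96000000000000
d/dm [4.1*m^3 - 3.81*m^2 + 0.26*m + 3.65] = 12.3*m^2 - 7.62*m + 0.26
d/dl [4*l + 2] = 4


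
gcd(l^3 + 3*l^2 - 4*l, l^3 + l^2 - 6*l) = l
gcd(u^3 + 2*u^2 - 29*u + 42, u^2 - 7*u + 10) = u - 2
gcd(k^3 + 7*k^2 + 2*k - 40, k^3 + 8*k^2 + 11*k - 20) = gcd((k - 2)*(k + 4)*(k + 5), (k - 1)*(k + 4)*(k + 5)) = k^2 + 9*k + 20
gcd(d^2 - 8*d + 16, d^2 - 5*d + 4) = d - 4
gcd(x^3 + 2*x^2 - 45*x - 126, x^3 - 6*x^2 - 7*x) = x - 7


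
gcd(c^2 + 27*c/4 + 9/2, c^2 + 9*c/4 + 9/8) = c + 3/4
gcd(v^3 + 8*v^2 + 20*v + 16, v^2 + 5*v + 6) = v + 2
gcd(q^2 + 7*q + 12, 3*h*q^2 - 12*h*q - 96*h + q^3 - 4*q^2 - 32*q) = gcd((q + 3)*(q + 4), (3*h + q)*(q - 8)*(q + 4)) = q + 4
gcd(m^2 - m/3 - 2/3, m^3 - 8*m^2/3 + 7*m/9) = 1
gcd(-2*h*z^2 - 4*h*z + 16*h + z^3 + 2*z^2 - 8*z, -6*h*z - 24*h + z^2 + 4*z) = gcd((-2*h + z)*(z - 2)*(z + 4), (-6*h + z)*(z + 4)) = z + 4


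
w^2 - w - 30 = (w - 6)*(w + 5)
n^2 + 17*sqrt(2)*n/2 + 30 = (n + 5*sqrt(2)/2)*(n + 6*sqrt(2))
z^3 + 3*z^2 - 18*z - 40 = (z - 4)*(z + 2)*(z + 5)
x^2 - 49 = (x - 7)*(x + 7)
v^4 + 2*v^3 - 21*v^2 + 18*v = v*(v - 3)*(v - 1)*(v + 6)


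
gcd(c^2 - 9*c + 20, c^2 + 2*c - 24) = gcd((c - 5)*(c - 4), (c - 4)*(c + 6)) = c - 4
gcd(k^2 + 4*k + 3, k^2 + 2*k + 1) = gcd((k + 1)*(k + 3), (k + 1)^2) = k + 1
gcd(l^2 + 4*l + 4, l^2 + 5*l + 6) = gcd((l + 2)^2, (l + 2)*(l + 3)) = l + 2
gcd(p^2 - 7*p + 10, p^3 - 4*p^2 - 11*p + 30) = p^2 - 7*p + 10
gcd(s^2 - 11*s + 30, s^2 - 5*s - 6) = s - 6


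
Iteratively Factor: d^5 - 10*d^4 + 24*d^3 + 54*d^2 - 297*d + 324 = (d - 3)*(d^4 - 7*d^3 + 3*d^2 + 63*d - 108) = (d - 3)^2*(d^3 - 4*d^2 - 9*d + 36) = (d - 3)^3*(d^2 - d - 12) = (d - 4)*(d - 3)^3*(d + 3)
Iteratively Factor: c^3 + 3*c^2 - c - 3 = (c - 1)*(c^2 + 4*c + 3) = (c - 1)*(c + 1)*(c + 3)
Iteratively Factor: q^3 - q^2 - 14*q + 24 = (q + 4)*(q^2 - 5*q + 6) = (q - 3)*(q + 4)*(q - 2)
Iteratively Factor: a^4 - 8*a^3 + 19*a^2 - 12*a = (a - 3)*(a^3 - 5*a^2 + 4*a) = (a - 4)*(a - 3)*(a^2 - a) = (a - 4)*(a - 3)*(a - 1)*(a)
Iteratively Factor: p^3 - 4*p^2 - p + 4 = (p + 1)*(p^2 - 5*p + 4) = (p - 1)*(p + 1)*(p - 4)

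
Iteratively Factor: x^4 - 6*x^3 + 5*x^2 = (x - 5)*(x^3 - x^2) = x*(x - 5)*(x^2 - x) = x*(x - 5)*(x - 1)*(x)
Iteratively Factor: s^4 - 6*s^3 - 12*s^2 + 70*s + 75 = (s - 5)*(s^3 - s^2 - 17*s - 15) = (s - 5)*(s + 3)*(s^2 - 4*s - 5) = (s - 5)^2*(s + 3)*(s + 1)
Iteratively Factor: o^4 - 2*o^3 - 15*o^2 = (o)*(o^3 - 2*o^2 - 15*o) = o^2*(o^2 - 2*o - 15) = o^2*(o + 3)*(o - 5)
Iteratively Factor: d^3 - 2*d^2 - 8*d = (d + 2)*(d^2 - 4*d) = (d - 4)*(d + 2)*(d)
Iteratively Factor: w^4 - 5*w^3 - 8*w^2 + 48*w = (w)*(w^3 - 5*w^2 - 8*w + 48) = w*(w - 4)*(w^2 - w - 12) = w*(w - 4)*(w + 3)*(w - 4)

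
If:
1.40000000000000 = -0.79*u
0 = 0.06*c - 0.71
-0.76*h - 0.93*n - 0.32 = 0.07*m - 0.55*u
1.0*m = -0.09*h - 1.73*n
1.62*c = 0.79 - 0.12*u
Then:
No Solution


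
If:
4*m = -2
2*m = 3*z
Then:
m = -1/2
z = -1/3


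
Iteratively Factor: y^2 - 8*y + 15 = (y - 5)*(y - 3)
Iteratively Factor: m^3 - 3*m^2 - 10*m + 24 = (m - 2)*(m^2 - m - 12) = (m - 2)*(m + 3)*(m - 4)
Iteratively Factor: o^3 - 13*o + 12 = (o - 1)*(o^2 + o - 12) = (o - 3)*(o - 1)*(o + 4)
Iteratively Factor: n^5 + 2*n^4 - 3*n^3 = (n + 3)*(n^4 - n^3) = n*(n + 3)*(n^3 - n^2) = n^2*(n + 3)*(n^2 - n) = n^2*(n - 1)*(n + 3)*(n)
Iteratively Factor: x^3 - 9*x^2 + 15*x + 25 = (x - 5)*(x^2 - 4*x - 5) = (x - 5)*(x + 1)*(x - 5)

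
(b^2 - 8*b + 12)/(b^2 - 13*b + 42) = (b - 2)/(b - 7)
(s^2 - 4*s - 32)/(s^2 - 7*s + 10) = (s^2 - 4*s - 32)/(s^2 - 7*s + 10)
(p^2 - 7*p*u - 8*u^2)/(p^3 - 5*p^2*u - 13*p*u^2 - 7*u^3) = (p - 8*u)/(p^2 - 6*p*u - 7*u^2)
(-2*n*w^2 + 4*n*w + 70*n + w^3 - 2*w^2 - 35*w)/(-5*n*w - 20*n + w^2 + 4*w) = (2*n*w^2 - 4*n*w - 70*n - w^3 + 2*w^2 + 35*w)/(5*n*w + 20*n - w^2 - 4*w)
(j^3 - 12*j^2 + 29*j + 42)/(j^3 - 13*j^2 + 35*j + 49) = (j - 6)/(j - 7)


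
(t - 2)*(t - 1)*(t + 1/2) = t^3 - 5*t^2/2 + t/2 + 1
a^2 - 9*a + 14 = (a - 7)*(a - 2)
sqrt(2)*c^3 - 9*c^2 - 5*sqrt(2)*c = c*(c - 5*sqrt(2))*(sqrt(2)*c + 1)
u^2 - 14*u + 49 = (u - 7)^2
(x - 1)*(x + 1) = x^2 - 1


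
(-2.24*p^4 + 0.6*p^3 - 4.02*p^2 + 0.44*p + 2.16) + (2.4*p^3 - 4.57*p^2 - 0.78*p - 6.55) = -2.24*p^4 + 3.0*p^3 - 8.59*p^2 - 0.34*p - 4.39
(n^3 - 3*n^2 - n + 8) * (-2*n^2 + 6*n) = -2*n^5 + 12*n^4 - 16*n^3 - 22*n^2 + 48*n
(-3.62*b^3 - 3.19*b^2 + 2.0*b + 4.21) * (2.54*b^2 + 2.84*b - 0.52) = -9.1948*b^5 - 18.3834*b^4 - 2.0972*b^3 + 18.0322*b^2 + 10.9164*b - 2.1892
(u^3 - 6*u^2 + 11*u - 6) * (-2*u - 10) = -2*u^4 + 2*u^3 + 38*u^2 - 98*u + 60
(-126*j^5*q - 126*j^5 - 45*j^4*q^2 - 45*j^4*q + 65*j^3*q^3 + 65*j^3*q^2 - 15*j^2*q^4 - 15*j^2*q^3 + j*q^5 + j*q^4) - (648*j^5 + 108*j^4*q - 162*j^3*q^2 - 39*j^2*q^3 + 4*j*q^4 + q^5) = -126*j^5*q - 774*j^5 - 45*j^4*q^2 - 153*j^4*q + 65*j^3*q^3 + 227*j^3*q^2 - 15*j^2*q^4 + 24*j^2*q^3 + j*q^5 - 3*j*q^4 - q^5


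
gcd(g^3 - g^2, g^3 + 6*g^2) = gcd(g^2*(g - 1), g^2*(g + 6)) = g^2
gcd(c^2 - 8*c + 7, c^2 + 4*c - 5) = c - 1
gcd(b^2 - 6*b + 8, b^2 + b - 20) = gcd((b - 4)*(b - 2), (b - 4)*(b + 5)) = b - 4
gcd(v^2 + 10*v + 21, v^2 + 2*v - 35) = v + 7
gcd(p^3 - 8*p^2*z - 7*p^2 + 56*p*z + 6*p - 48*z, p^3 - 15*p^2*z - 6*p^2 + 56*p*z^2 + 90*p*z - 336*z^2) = -p^2 + 8*p*z + 6*p - 48*z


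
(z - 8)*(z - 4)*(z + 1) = z^3 - 11*z^2 + 20*z + 32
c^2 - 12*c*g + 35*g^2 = (c - 7*g)*(c - 5*g)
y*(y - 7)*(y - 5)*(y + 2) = y^4 - 10*y^3 + 11*y^2 + 70*y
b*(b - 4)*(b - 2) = b^3 - 6*b^2 + 8*b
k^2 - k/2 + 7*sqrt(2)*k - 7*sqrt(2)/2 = (k - 1/2)*(k + 7*sqrt(2))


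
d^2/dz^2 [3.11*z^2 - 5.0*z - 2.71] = 6.22000000000000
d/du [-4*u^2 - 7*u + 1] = -8*u - 7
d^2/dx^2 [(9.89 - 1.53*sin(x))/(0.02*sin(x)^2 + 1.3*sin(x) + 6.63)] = (0.000612000000000001*sin(x)^5 - 0.055604*sin(x)^4 - 1.989912*sin(x)^3 - 24.631778*sin(x)^2 + 155.256075*sin(x) + 57.179512)/(0.02*sin(x)^2 + 1.3*sin(x) + 6.63)^3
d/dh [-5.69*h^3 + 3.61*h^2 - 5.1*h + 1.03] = -17.07*h^2 + 7.22*h - 5.1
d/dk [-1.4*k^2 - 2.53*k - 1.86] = -2.8*k - 2.53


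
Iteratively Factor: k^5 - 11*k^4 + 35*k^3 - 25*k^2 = (k - 5)*(k^4 - 6*k^3 + 5*k^2) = (k - 5)^2*(k^3 - k^2) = k*(k - 5)^2*(k^2 - k) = k^2*(k - 5)^2*(k - 1)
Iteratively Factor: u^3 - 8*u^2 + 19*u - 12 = (u - 4)*(u^2 - 4*u + 3) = (u - 4)*(u - 1)*(u - 3)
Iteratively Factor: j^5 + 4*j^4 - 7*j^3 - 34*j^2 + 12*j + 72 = (j + 3)*(j^4 + j^3 - 10*j^2 - 4*j + 24) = (j + 2)*(j + 3)*(j^3 - j^2 - 8*j + 12) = (j - 2)*(j + 2)*(j + 3)*(j^2 + j - 6) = (j - 2)*(j + 2)*(j + 3)^2*(j - 2)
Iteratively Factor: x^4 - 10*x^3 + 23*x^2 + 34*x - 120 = (x - 3)*(x^3 - 7*x^2 + 2*x + 40) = (x - 4)*(x - 3)*(x^2 - 3*x - 10) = (x - 4)*(x - 3)*(x + 2)*(x - 5)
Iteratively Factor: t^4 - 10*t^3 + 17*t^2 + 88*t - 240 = (t - 4)*(t^3 - 6*t^2 - 7*t + 60) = (t - 4)*(t + 3)*(t^2 - 9*t + 20) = (t - 5)*(t - 4)*(t + 3)*(t - 4)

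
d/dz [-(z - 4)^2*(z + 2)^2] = -4*z^3 + 12*z^2 + 24*z - 32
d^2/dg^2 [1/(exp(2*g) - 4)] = 4*(exp(2*g) + 4)*exp(2*g)/(exp(2*g) - 4)^3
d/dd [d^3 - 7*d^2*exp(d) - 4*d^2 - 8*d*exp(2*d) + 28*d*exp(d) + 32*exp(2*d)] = -7*d^2*exp(d) + 3*d^2 - 16*d*exp(2*d) + 14*d*exp(d) - 8*d + 56*exp(2*d) + 28*exp(d)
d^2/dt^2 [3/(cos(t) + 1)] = 3*(sin(t)^2 + cos(t) + 1)/(cos(t) + 1)^3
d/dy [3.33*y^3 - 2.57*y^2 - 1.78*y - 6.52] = 9.99*y^2 - 5.14*y - 1.78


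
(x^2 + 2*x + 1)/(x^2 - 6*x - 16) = (x^2 + 2*x + 1)/(x^2 - 6*x - 16)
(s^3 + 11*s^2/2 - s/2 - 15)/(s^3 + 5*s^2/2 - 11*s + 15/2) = (s + 2)/(s - 1)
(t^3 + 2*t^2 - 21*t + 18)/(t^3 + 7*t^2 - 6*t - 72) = (t - 1)/(t + 4)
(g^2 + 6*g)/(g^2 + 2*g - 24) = g/(g - 4)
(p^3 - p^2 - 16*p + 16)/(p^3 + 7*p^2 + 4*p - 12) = (p^2 - 16)/(p^2 + 8*p + 12)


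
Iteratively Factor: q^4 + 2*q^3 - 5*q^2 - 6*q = (q)*(q^3 + 2*q^2 - 5*q - 6) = q*(q - 2)*(q^2 + 4*q + 3) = q*(q - 2)*(q + 3)*(q + 1)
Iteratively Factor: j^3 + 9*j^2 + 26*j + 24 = (j + 3)*(j^2 + 6*j + 8) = (j + 3)*(j + 4)*(j + 2)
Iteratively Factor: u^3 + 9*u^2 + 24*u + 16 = (u + 4)*(u^2 + 5*u + 4) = (u + 1)*(u + 4)*(u + 4)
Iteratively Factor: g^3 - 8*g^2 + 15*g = (g - 5)*(g^2 - 3*g) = (g - 5)*(g - 3)*(g)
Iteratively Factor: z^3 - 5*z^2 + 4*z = (z)*(z^2 - 5*z + 4) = z*(z - 4)*(z - 1)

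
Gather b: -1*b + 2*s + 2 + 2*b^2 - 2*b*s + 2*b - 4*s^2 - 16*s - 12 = 2*b^2 + b*(1 - 2*s) - 4*s^2 - 14*s - 10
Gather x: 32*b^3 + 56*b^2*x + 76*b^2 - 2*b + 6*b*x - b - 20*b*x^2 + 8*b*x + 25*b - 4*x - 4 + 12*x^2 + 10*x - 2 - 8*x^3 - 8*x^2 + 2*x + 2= 32*b^3 + 76*b^2 + 22*b - 8*x^3 + x^2*(4 - 20*b) + x*(56*b^2 + 14*b + 8) - 4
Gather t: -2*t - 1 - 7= -2*t - 8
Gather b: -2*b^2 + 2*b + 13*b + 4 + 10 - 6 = -2*b^2 + 15*b + 8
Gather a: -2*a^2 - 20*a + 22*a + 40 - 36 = -2*a^2 + 2*a + 4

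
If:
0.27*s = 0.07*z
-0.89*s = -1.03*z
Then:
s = 0.00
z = 0.00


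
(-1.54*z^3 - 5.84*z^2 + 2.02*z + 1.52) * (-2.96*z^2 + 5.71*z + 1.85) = 4.5584*z^5 + 8.493*z^4 - 42.1746*z^3 - 3.769*z^2 + 12.4162*z + 2.812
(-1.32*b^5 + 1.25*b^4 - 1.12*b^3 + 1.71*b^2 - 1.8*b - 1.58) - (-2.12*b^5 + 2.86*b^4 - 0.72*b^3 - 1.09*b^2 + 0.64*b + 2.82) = 0.8*b^5 - 1.61*b^4 - 0.4*b^3 + 2.8*b^2 - 2.44*b - 4.4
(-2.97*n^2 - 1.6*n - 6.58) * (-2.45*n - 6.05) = 7.2765*n^3 + 21.8885*n^2 + 25.801*n + 39.809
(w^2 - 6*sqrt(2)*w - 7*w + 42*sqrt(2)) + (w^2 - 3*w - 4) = 2*w^2 - 10*w - 6*sqrt(2)*w - 4 + 42*sqrt(2)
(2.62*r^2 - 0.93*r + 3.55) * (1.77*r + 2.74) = 4.6374*r^3 + 5.5327*r^2 + 3.7353*r + 9.727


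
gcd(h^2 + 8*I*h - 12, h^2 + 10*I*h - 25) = 1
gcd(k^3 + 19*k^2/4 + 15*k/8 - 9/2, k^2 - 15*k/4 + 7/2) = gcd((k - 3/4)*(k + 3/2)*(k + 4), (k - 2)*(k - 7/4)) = 1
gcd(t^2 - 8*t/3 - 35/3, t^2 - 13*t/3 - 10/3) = t - 5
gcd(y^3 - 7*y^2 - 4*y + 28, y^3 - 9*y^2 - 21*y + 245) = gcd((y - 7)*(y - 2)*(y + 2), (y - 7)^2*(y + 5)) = y - 7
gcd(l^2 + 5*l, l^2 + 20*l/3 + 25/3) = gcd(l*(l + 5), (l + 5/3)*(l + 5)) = l + 5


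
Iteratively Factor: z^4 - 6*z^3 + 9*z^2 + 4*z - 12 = (z - 3)*(z^3 - 3*z^2 + 4) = (z - 3)*(z - 2)*(z^2 - z - 2) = (z - 3)*(z - 2)^2*(z + 1)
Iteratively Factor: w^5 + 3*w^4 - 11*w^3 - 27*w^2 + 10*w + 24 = (w + 2)*(w^4 + w^3 - 13*w^2 - w + 12) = (w + 1)*(w + 2)*(w^3 - 13*w + 12) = (w - 3)*(w + 1)*(w + 2)*(w^2 + 3*w - 4) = (w - 3)*(w - 1)*(w + 1)*(w + 2)*(w + 4)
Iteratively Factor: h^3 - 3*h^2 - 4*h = (h + 1)*(h^2 - 4*h) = (h - 4)*(h + 1)*(h)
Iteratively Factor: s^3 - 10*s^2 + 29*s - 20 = (s - 5)*(s^2 - 5*s + 4) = (s - 5)*(s - 4)*(s - 1)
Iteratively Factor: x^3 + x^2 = (x)*(x^2 + x) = x^2*(x + 1)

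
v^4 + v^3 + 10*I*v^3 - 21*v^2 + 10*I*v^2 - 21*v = v*(v + 1)*(v + 3*I)*(v + 7*I)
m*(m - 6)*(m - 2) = m^3 - 8*m^2 + 12*m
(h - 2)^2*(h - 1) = h^3 - 5*h^2 + 8*h - 4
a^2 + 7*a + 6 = (a + 1)*(a + 6)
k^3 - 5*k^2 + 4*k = k*(k - 4)*(k - 1)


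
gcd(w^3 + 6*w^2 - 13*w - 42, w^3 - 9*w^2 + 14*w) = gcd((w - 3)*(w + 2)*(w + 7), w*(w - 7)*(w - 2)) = 1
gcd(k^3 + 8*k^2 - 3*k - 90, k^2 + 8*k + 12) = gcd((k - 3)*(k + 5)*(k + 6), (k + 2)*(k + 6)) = k + 6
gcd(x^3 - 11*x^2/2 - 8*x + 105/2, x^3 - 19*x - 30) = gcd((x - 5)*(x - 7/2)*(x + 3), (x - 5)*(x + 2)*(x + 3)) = x^2 - 2*x - 15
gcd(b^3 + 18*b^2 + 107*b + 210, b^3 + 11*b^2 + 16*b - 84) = b^2 + 13*b + 42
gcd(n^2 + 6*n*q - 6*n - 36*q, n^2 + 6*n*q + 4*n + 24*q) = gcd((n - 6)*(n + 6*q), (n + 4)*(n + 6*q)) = n + 6*q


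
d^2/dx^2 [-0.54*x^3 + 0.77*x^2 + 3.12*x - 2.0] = 1.54 - 3.24*x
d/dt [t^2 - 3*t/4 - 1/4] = 2*t - 3/4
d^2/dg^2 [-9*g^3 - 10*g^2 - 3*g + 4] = -54*g - 20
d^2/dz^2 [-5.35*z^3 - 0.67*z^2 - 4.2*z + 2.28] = -32.1*z - 1.34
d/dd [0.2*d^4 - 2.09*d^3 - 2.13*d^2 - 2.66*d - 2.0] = 0.8*d^3 - 6.27*d^2 - 4.26*d - 2.66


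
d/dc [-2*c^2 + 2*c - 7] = 2 - 4*c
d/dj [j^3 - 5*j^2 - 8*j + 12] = 3*j^2 - 10*j - 8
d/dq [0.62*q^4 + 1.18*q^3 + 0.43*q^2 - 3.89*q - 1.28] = 2.48*q^3 + 3.54*q^2 + 0.86*q - 3.89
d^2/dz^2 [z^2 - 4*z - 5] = 2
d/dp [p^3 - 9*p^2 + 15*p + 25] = 3*p^2 - 18*p + 15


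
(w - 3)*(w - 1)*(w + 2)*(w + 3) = w^4 + w^3 - 11*w^2 - 9*w + 18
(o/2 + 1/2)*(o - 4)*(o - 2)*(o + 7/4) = o^4/2 - 13*o^3/8 - 27*o^2/8 + 23*o/4 + 7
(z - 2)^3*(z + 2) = z^4 - 4*z^3 + 16*z - 16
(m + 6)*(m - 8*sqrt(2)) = m^2 - 8*sqrt(2)*m + 6*m - 48*sqrt(2)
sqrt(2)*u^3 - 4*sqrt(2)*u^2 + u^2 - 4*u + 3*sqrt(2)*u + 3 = (u - 3)*(u - 1)*(sqrt(2)*u + 1)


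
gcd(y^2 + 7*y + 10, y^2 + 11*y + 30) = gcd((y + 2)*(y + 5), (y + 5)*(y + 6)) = y + 5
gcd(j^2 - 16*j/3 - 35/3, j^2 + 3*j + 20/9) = j + 5/3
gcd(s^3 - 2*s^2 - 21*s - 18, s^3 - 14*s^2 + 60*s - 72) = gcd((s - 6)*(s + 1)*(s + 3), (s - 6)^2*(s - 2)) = s - 6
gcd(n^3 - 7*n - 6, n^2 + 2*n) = n + 2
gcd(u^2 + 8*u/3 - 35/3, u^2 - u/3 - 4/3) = 1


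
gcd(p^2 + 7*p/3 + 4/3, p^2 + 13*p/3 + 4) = p + 4/3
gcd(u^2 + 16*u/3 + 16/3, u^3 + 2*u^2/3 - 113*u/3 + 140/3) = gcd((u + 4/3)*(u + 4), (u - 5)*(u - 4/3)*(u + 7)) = 1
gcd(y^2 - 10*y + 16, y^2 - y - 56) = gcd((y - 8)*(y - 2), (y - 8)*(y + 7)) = y - 8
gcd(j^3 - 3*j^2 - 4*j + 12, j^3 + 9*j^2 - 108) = j - 3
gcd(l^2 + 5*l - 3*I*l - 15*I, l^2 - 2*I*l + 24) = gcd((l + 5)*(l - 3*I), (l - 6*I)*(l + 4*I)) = 1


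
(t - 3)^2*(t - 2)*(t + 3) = t^4 - 5*t^3 - 3*t^2 + 45*t - 54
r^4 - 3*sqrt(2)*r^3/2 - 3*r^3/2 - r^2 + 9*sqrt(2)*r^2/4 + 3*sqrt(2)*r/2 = r*(r - 2)*(r + 1/2)*(r - 3*sqrt(2)/2)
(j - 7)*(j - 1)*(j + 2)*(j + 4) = j^4 - 2*j^3 - 33*j^2 - 22*j + 56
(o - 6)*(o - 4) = o^2 - 10*o + 24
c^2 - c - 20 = (c - 5)*(c + 4)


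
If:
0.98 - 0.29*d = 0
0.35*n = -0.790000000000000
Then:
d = 3.38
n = -2.26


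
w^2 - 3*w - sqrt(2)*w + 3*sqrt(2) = (w - 3)*(w - sqrt(2))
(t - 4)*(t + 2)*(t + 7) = t^3 + 5*t^2 - 22*t - 56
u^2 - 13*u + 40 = (u - 8)*(u - 5)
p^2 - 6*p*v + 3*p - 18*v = (p + 3)*(p - 6*v)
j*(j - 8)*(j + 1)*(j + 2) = j^4 - 5*j^3 - 22*j^2 - 16*j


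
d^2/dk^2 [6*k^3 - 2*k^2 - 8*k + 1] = 36*k - 4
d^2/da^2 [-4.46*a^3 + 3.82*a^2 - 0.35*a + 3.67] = 7.64 - 26.76*a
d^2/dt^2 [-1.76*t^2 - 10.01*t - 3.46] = -3.52000000000000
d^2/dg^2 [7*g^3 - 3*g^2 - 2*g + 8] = 42*g - 6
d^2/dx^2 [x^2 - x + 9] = 2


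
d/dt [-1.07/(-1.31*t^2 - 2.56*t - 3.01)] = (-2.8034*t - 2.7392)/(1.31*t^2 + 2.56*t + 3.01)^2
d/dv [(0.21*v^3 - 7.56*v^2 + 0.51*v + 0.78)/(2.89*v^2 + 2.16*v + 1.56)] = (0.6069*v^4 + 0.907199999999996*v^3 - 16.8207*v^2 - 28.0956*v - 0.8892)/(8.3521*v^4 + 12.4848*v^3 + 13.6824*v^2 + 6.7392*v + 2.4336)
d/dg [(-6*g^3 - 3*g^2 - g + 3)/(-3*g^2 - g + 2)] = (18*g^4 + 12*g^3 - 36*g^2 + 6*g + 1)/(9*g^4 + 6*g^3 - 11*g^2 - 4*g + 4)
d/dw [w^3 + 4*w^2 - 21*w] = 3*w^2 + 8*w - 21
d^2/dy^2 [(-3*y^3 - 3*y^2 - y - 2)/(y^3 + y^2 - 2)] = 2*(-3*y^5 - 51*y^4 - 65*y^3 - 36*y^2 - 54*y - 16)/(y^9 + 3*y^8 + 3*y^7 - 5*y^6 - 12*y^5 - 6*y^4 + 12*y^3 + 12*y^2 - 8)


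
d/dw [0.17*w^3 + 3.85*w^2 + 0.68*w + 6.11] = 0.51*w^2 + 7.7*w + 0.68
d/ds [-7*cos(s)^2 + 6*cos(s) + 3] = 2*(7*cos(s) - 3)*sin(s)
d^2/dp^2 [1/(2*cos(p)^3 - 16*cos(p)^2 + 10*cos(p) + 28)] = ((23*cos(p) - 64*cos(2*p) + 9*cos(3*p))*(cos(p)^3 - 8*cos(p)^2 + 5*cos(p) + 14)/8 + (3*cos(p)^2 - 16*cos(p) + 5)^2*sin(p)^2)/(cos(p)^3 - 8*cos(p)^2 + 5*cos(p) + 14)^3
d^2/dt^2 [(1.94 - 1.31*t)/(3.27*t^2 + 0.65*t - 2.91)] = (-(1.31*t - 1.94)*(6.54*t + 0.65)*(13.08*t + 1.3) + (25.7022*t - 10.9846)*(3.27*t^2 + 0.65*t - 2.91))/(3.27*t^2 + 0.65*t - 2.91)^3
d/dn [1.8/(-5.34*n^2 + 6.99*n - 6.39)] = (19.224*n - 12.582)/(5.34*n^2 - 6.99*n + 6.39)^2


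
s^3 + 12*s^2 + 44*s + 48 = (s + 2)*(s + 4)*(s + 6)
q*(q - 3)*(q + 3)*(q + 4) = q^4 + 4*q^3 - 9*q^2 - 36*q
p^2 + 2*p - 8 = (p - 2)*(p + 4)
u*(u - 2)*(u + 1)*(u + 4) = u^4 + 3*u^3 - 6*u^2 - 8*u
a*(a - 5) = a^2 - 5*a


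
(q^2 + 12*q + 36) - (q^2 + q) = 11*q + 36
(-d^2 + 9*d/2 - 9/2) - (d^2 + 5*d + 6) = -2*d^2 - d/2 - 21/2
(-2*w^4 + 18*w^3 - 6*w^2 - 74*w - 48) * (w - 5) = -2*w^5 + 28*w^4 - 96*w^3 - 44*w^2 + 322*w + 240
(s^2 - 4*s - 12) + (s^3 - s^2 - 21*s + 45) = s^3 - 25*s + 33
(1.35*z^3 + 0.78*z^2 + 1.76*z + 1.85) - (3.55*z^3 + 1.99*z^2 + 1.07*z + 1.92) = -2.2*z^3 - 1.21*z^2 + 0.69*z - 0.0699999999999998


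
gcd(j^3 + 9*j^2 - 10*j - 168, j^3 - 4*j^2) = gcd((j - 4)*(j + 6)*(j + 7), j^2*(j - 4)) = j - 4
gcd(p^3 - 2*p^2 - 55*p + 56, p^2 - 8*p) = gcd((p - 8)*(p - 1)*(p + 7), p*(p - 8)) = p - 8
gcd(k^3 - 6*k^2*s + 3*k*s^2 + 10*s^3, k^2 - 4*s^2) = -k + 2*s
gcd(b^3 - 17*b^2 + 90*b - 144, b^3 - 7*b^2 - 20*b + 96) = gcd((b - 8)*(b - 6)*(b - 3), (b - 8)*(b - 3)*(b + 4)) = b^2 - 11*b + 24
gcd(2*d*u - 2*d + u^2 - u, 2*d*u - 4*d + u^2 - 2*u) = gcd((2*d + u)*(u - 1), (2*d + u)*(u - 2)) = 2*d + u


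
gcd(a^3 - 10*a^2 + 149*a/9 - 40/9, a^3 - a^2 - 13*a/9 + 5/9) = a^2 - 2*a + 5/9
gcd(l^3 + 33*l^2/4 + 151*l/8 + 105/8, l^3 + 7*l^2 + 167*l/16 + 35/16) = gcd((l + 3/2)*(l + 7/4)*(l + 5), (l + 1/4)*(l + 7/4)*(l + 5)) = l^2 + 27*l/4 + 35/4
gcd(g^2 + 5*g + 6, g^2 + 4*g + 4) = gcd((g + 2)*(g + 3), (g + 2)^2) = g + 2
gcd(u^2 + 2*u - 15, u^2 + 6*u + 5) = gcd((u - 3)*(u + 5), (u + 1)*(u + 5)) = u + 5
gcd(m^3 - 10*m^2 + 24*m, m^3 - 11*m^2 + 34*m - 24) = m^2 - 10*m + 24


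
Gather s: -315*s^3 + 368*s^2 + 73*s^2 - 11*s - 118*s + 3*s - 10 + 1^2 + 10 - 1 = -315*s^3 + 441*s^2 - 126*s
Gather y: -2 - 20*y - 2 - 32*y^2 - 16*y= -32*y^2 - 36*y - 4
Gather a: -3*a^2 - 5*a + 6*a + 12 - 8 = -3*a^2 + a + 4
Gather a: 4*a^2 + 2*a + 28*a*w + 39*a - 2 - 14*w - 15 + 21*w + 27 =4*a^2 + a*(28*w + 41) + 7*w + 10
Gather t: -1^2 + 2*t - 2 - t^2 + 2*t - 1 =-t^2 + 4*t - 4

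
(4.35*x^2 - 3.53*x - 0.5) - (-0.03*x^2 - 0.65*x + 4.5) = 4.38*x^2 - 2.88*x - 5.0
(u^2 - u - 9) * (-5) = -5*u^2 + 5*u + 45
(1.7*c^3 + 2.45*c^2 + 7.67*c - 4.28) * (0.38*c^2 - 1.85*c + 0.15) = 0.646*c^5 - 2.214*c^4 - 1.3629*c^3 - 15.4484*c^2 + 9.0685*c - 0.642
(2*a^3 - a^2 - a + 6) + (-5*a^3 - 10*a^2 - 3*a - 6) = -3*a^3 - 11*a^2 - 4*a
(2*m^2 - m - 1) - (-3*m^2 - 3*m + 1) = 5*m^2 + 2*m - 2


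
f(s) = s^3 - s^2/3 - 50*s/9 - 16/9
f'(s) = 3*s^2 - 2*s/3 - 50/9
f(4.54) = 59.71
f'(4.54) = 53.25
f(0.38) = -3.88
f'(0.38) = -5.38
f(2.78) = 1.69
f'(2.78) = 15.78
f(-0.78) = 1.88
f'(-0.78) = -3.21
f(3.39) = 14.52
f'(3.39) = 26.66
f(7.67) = 387.22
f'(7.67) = 165.82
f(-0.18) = -0.79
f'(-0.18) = -5.34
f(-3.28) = -22.43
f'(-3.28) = 28.91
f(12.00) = 1611.56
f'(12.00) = 418.44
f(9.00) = 650.22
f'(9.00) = 231.44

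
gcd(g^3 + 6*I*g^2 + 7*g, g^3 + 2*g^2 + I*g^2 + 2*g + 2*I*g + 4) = g - I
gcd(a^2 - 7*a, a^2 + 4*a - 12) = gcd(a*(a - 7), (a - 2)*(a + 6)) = 1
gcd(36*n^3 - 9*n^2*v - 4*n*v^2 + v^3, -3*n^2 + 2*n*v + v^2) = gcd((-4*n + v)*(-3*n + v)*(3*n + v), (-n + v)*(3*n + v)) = 3*n + v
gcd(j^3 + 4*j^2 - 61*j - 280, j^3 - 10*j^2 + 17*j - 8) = j - 8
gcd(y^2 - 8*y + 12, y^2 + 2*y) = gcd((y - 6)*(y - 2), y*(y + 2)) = 1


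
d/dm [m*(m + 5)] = 2*m + 5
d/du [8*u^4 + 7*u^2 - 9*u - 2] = 32*u^3 + 14*u - 9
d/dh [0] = 0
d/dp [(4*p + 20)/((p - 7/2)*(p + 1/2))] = 16*(-4*p^2 - 40*p + 53)/(16*p^4 - 96*p^3 + 88*p^2 + 168*p + 49)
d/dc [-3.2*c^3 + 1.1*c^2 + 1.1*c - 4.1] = -9.6*c^2 + 2.2*c + 1.1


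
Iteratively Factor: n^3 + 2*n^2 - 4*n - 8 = (n + 2)*(n^2 - 4) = (n - 2)*(n + 2)*(n + 2)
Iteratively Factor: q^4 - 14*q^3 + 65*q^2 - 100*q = (q - 5)*(q^3 - 9*q^2 + 20*q) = (q - 5)*(q - 4)*(q^2 - 5*q) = q*(q - 5)*(q - 4)*(q - 5)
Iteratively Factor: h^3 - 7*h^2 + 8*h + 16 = (h - 4)*(h^2 - 3*h - 4) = (h - 4)^2*(h + 1)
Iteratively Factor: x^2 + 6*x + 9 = (x + 3)*(x + 3)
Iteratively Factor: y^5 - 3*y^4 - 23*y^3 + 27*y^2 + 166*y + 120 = (y - 4)*(y^4 + y^3 - 19*y^2 - 49*y - 30) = (y - 4)*(y + 1)*(y^3 - 19*y - 30) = (y - 4)*(y + 1)*(y + 2)*(y^2 - 2*y - 15) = (y - 5)*(y - 4)*(y + 1)*(y + 2)*(y + 3)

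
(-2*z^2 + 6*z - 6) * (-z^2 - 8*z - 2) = 2*z^4 + 10*z^3 - 38*z^2 + 36*z + 12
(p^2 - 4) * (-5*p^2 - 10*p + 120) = -5*p^4 - 10*p^3 + 140*p^2 + 40*p - 480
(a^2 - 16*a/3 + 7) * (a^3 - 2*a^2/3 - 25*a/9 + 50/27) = a^5 - 6*a^4 + 70*a^3/9 + 12*a^2 - 2375*a/81 + 350/27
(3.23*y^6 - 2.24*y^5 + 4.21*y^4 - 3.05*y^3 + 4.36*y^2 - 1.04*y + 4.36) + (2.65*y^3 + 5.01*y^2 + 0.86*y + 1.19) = 3.23*y^6 - 2.24*y^5 + 4.21*y^4 - 0.4*y^3 + 9.37*y^2 - 0.18*y + 5.55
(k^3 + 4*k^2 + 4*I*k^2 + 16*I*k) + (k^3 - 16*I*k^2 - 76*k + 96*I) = 2*k^3 + 4*k^2 - 12*I*k^2 - 76*k + 16*I*k + 96*I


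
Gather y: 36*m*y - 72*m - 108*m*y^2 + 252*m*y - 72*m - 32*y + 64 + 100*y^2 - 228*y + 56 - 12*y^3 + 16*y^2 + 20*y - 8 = -144*m - 12*y^3 + y^2*(116 - 108*m) + y*(288*m - 240) + 112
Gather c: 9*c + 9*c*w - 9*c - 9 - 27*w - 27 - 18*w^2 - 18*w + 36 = 9*c*w - 18*w^2 - 45*w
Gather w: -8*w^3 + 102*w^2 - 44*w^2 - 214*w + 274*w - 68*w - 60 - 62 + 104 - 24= -8*w^3 + 58*w^2 - 8*w - 42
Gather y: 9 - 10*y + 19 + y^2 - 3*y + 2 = y^2 - 13*y + 30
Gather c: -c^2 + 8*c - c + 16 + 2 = -c^2 + 7*c + 18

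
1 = 1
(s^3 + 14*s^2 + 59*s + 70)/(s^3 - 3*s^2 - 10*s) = (s^2 + 12*s + 35)/(s*(s - 5))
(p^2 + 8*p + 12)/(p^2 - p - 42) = (p + 2)/(p - 7)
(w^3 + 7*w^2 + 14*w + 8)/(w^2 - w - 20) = (w^2 + 3*w + 2)/(w - 5)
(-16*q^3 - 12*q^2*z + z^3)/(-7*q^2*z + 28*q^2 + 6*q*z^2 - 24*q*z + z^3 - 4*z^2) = (16*q^3 + 12*q^2*z - z^3)/(7*q^2*z - 28*q^2 - 6*q*z^2 + 24*q*z - z^3 + 4*z^2)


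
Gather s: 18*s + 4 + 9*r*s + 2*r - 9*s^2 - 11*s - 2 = 2*r - 9*s^2 + s*(9*r + 7) + 2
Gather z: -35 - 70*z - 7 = -70*z - 42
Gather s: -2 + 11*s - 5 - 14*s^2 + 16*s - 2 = -14*s^2 + 27*s - 9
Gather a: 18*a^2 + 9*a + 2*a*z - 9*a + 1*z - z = 18*a^2 + 2*a*z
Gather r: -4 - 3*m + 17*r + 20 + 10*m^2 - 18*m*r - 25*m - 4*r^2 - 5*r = 10*m^2 - 28*m - 4*r^2 + r*(12 - 18*m) + 16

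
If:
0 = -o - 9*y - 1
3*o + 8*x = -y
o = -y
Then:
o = 1/8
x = -1/32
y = -1/8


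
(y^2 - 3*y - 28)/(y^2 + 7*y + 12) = (y - 7)/(y + 3)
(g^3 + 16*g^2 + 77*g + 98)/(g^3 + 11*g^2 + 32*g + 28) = (g + 7)/(g + 2)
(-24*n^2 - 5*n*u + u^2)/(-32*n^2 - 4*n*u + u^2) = (3*n + u)/(4*n + u)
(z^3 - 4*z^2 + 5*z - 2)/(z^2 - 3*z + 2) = z - 1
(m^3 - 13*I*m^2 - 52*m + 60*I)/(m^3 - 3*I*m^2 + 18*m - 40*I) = (m - 6*I)/(m + 4*I)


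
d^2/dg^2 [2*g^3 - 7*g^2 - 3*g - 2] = 12*g - 14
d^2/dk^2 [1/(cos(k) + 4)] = (sin(k)^2 + 4*cos(k) + 1)/(cos(k) + 4)^3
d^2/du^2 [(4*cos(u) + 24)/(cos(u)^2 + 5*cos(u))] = 4*(-19*sin(u)^4/cos(u)^3 + sin(u)^2 - 89 - 152/cos(u) + 180/cos(u)^2 + 319/cos(u)^3)/(cos(u) + 5)^3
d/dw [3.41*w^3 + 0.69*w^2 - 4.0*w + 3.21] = 10.23*w^2 + 1.38*w - 4.0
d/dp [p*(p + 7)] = 2*p + 7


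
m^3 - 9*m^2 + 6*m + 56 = (m - 7)*(m - 4)*(m + 2)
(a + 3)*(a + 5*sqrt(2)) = a^2 + 3*a + 5*sqrt(2)*a + 15*sqrt(2)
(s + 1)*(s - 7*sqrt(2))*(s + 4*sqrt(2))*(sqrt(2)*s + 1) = sqrt(2)*s^4 - 5*s^3 + sqrt(2)*s^3 - 59*sqrt(2)*s^2 - 5*s^2 - 59*sqrt(2)*s - 56*s - 56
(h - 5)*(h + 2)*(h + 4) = h^3 + h^2 - 22*h - 40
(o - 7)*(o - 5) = o^2 - 12*o + 35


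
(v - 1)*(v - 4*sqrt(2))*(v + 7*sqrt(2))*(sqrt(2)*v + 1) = sqrt(2)*v^4 - sqrt(2)*v^3 + 7*v^3 - 53*sqrt(2)*v^2 - 7*v^2 - 56*v + 53*sqrt(2)*v + 56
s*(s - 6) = s^2 - 6*s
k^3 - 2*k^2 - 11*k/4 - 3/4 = (k - 3)*(k + 1/2)^2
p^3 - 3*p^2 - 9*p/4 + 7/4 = (p - 7/2)*(p - 1/2)*(p + 1)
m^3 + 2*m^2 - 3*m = m*(m - 1)*(m + 3)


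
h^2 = h^2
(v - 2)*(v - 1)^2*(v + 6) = v^4 + 2*v^3 - 19*v^2 + 28*v - 12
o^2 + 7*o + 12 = (o + 3)*(o + 4)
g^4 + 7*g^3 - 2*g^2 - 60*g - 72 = (g - 3)*(g + 2)^2*(g + 6)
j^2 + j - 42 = (j - 6)*(j + 7)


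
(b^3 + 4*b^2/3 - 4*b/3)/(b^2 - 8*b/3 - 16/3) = b*(-3*b^2 - 4*b + 4)/(-3*b^2 + 8*b + 16)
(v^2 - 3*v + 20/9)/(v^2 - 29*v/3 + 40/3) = (v - 4/3)/(v - 8)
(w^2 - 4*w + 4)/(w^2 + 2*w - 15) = (w^2 - 4*w + 4)/(w^2 + 2*w - 15)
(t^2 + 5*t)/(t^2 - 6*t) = (t + 5)/(t - 6)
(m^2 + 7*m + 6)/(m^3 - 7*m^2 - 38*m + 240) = (m + 1)/(m^2 - 13*m + 40)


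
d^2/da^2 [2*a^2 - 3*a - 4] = 4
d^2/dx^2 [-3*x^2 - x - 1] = -6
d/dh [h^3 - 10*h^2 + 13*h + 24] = 3*h^2 - 20*h + 13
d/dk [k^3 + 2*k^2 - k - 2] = 3*k^2 + 4*k - 1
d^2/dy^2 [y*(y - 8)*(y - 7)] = 6*y - 30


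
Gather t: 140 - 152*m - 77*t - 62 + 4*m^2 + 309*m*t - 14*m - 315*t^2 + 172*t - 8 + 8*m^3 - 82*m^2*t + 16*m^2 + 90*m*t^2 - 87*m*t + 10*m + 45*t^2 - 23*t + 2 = 8*m^3 + 20*m^2 - 156*m + t^2*(90*m - 270) + t*(-82*m^2 + 222*m + 72) + 72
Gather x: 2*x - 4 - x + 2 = x - 2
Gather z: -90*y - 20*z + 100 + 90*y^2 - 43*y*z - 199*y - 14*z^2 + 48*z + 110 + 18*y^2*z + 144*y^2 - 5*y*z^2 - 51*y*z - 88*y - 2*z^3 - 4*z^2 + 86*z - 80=234*y^2 - 377*y - 2*z^3 + z^2*(-5*y - 18) + z*(18*y^2 - 94*y + 114) + 130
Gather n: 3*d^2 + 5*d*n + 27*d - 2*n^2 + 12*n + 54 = 3*d^2 + 27*d - 2*n^2 + n*(5*d + 12) + 54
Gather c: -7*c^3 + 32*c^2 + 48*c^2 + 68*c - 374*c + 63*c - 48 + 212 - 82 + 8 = -7*c^3 + 80*c^2 - 243*c + 90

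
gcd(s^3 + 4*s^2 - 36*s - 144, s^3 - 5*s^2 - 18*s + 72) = s^2 - 2*s - 24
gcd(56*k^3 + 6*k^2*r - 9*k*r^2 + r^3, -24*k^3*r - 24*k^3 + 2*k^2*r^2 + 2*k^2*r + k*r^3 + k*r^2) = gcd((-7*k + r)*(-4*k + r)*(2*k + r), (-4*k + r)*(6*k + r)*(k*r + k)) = -4*k + r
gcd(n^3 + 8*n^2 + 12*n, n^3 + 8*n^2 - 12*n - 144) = n + 6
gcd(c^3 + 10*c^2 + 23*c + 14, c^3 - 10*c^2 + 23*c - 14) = 1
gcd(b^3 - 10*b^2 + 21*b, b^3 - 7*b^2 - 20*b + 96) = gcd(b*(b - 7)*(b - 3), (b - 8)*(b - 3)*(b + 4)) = b - 3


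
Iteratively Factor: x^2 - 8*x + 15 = (x - 5)*(x - 3)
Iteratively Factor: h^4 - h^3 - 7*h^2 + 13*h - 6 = (h + 3)*(h^3 - 4*h^2 + 5*h - 2) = (h - 2)*(h + 3)*(h^2 - 2*h + 1) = (h - 2)*(h - 1)*(h + 3)*(h - 1)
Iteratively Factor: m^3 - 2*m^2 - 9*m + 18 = (m - 3)*(m^2 + m - 6) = (m - 3)*(m + 3)*(m - 2)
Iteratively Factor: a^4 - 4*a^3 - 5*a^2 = (a - 5)*(a^3 + a^2) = a*(a - 5)*(a^2 + a) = a*(a - 5)*(a + 1)*(a)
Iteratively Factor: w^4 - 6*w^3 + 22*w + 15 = (w - 3)*(w^3 - 3*w^2 - 9*w - 5) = (w - 3)*(w + 1)*(w^2 - 4*w - 5) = (w - 3)*(w + 1)^2*(w - 5)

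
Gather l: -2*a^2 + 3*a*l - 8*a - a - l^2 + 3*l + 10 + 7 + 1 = -2*a^2 - 9*a - l^2 + l*(3*a + 3) + 18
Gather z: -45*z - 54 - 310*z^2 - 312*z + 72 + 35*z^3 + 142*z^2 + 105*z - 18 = 35*z^3 - 168*z^2 - 252*z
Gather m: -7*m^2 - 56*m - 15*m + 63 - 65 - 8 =-7*m^2 - 71*m - 10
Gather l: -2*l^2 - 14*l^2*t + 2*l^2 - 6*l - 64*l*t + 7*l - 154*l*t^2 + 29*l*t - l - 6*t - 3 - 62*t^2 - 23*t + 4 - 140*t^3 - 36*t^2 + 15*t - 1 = -14*l^2*t + l*(-154*t^2 - 35*t) - 140*t^3 - 98*t^2 - 14*t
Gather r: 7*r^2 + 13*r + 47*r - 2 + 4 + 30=7*r^2 + 60*r + 32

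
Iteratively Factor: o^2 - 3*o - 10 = (o - 5)*(o + 2)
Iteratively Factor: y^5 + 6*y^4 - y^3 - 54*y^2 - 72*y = (y + 2)*(y^4 + 4*y^3 - 9*y^2 - 36*y) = (y - 3)*(y + 2)*(y^3 + 7*y^2 + 12*y) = (y - 3)*(y + 2)*(y + 4)*(y^2 + 3*y) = y*(y - 3)*(y + 2)*(y + 4)*(y + 3)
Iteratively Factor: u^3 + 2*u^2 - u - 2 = (u + 2)*(u^2 - 1) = (u - 1)*(u + 2)*(u + 1)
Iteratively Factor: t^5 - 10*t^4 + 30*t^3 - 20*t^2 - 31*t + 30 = (t + 1)*(t^4 - 11*t^3 + 41*t^2 - 61*t + 30) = (t - 2)*(t + 1)*(t^3 - 9*t^2 + 23*t - 15) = (t - 2)*(t - 1)*(t + 1)*(t^2 - 8*t + 15) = (t - 5)*(t - 2)*(t - 1)*(t + 1)*(t - 3)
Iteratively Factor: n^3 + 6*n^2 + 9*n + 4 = (n + 1)*(n^2 + 5*n + 4) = (n + 1)*(n + 4)*(n + 1)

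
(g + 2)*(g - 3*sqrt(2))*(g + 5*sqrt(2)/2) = g^3 - sqrt(2)*g^2/2 + 2*g^2 - 15*g - sqrt(2)*g - 30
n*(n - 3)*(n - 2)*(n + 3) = n^4 - 2*n^3 - 9*n^2 + 18*n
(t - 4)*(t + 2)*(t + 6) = t^3 + 4*t^2 - 20*t - 48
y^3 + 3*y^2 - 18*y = y*(y - 3)*(y + 6)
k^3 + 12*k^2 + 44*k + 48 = (k + 2)*(k + 4)*(k + 6)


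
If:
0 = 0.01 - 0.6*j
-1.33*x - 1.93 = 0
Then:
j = 0.02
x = -1.45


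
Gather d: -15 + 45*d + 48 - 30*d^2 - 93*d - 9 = -30*d^2 - 48*d + 24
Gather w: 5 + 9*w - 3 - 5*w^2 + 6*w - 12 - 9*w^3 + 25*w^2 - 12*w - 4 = -9*w^3 + 20*w^2 + 3*w - 14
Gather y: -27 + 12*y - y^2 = -y^2 + 12*y - 27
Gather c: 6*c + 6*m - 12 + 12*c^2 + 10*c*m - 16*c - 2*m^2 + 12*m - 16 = 12*c^2 + c*(10*m - 10) - 2*m^2 + 18*m - 28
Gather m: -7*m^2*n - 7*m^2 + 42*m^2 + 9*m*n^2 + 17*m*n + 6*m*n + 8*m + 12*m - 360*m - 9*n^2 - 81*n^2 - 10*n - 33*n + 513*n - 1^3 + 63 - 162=m^2*(35 - 7*n) + m*(9*n^2 + 23*n - 340) - 90*n^2 + 470*n - 100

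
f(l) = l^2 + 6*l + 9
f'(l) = 2*l + 6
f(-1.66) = 1.80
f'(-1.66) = 2.68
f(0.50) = 12.25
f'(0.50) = 7.00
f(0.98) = 15.84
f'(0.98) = 7.96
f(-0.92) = 4.33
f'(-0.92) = 4.16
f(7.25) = 105.06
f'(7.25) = 20.50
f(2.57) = 31.02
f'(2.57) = 11.14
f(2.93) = 35.16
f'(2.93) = 11.86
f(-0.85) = 4.62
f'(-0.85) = 4.30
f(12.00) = 225.00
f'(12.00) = 30.00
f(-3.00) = 0.00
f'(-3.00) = 0.00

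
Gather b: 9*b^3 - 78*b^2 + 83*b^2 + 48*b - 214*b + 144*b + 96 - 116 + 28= 9*b^3 + 5*b^2 - 22*b + 8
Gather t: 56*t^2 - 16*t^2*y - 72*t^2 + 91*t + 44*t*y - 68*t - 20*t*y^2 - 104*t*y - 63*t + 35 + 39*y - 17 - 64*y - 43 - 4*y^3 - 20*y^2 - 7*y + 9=t^2*(-16*y - 16) + t*(-20*y^2 - 60*y - 40) - 4*y^3 - 20*y^2 - 32*y - 16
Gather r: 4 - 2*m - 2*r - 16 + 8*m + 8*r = 6*m + 6*r - 12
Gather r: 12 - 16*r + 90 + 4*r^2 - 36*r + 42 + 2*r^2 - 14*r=6*r^2 - 66*r + 144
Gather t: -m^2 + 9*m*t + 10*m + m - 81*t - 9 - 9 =-m^2 + 11*m + t*(9*m - 81) - 18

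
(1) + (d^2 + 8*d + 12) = d^2 + 8*d + 13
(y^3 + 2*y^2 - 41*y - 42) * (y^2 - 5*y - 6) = y^5 - 3*y^4 - 57*y^3 + 151*y^2 + 456*y + 252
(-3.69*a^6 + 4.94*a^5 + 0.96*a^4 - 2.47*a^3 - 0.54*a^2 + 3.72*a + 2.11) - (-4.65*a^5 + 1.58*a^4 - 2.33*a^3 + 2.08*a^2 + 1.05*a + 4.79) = -3.69*a^6 + 9.59*a^5 - 0.62*a^4 - 0.14*a^3 - 2.62*a^2 + 2.67*a - 2.68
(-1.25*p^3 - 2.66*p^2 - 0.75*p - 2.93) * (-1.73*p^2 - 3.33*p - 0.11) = 2.1625*p^5 + 8.7643*p^4 + 10.2928*p^3 + 7.859*p^2 + 9.8394*p + 0.3223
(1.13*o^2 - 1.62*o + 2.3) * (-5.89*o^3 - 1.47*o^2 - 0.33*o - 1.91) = -6.6557*o^5 + 7.8807*o^4 - 11.5385*o^3 - 5.0047*o^2 + 2.3352*o - 4.393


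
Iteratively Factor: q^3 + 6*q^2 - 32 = (q + 4)*(q^2 + 2*q - 8) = (q - 2)*(q + 4)*(q + 4)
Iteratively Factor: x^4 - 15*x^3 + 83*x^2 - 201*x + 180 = (x - 3)*(x^3 - 12*x^2 + 47*x - 60) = (x - 4)*(x - 3)*(x^2 - 8*x + 15) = (x - 4)*(x - 3)^2*(x - 5)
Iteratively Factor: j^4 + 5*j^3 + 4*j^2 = (j)*(j^3 + 5*j^2 + 4*j) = j*(j + 4)*(j^2 + j) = j^2*(j + 4)*(j + 1)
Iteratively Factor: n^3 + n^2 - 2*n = (n + 2)*(n^2 - n) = (n - 1)*(n + 2)*(n)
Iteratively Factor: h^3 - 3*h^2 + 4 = (h - 2)*(h^2 - h - 2) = (h - 2)^2*(h + 1)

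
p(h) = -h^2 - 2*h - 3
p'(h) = -2*h - 2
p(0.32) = -3.74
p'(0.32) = -2.64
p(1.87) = -10.24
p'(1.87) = -5.74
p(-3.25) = -7.06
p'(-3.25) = 4.50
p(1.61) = -8.81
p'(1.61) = -5.22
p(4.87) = -36.46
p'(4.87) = -11.74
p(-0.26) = -2.55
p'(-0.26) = -1.48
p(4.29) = -29.98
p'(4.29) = -10.58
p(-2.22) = -3.49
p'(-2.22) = 2.44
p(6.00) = -51.00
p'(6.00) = -14.00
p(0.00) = -3.00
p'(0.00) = -2.00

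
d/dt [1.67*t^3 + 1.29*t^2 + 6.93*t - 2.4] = 5.01*t^2 + 2.58*t + 6.93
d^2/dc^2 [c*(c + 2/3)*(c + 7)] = 6*c + 46/3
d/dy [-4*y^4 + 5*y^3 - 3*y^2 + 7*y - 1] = -16*y^3 + 15*y^2 - 6*y + 7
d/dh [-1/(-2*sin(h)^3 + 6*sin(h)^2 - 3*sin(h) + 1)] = 3*(4*sin(h) + cos(2*h) - 2)*cos(h)/(2*sin(h)^3 - 6*sin(h)^2 + 3*sin(h) - 1)^2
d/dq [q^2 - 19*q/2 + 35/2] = 2*q - 19/2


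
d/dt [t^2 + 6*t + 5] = 2*t + 6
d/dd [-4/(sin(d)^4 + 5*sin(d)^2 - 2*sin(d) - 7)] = 8*(2*sin(d)^3 + 5*sin(d) - 1)*cos(d)/(sin(d)^4 + 5*sin(d)^2 - 2*sin(d) - 7)^2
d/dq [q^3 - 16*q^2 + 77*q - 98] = 3*q^2 - 32*q + 77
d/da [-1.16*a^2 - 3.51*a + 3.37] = -2.32*a - 3.51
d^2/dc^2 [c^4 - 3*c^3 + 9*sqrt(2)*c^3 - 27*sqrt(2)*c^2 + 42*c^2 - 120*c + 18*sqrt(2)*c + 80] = 12*c^2 - 18*c + 54*sqrt(2)*c - 54*sqrt(2) + 84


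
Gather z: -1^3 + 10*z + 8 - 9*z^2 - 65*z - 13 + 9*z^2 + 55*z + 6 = 0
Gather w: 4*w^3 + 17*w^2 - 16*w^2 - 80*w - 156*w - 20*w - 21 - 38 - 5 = 4*w^3 + w^2 - 256*w - 64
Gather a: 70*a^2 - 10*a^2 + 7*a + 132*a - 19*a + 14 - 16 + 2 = 60*a^2 + 120*a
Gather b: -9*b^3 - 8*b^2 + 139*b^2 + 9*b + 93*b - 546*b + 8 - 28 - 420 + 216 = -9*b^3 + 131*b^2 - 444*b - 224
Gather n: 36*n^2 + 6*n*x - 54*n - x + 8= 36*n^2 + n*(6*x - 54) - x + 8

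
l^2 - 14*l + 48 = (l - 8)*(l - 6)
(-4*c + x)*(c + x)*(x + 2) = -4*c^2*x - 8*c^2 - 3*c*x^2 - 6*c*x + x^3 + 2*x^2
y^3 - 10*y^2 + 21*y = y*(y - 7)*(y - 3)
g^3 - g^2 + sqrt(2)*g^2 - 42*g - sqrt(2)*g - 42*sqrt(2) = (g - 7)*(g + 6)*(g + sqrt(2))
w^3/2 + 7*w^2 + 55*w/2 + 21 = (w/2 + 1/2)*(w + 6)*(w + 7)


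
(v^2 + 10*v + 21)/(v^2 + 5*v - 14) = (v + 3)/(v - 2)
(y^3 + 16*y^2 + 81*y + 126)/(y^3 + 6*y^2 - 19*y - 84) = (y + 6)/(y - 4)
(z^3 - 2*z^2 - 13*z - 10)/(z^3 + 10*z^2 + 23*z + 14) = (z - 5)/(z + 7)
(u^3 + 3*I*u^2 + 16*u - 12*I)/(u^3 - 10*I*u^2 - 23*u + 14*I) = (u + 6*I)/(u - 7*I)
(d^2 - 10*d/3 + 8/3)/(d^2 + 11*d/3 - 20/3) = (d - 2)/(d + 5)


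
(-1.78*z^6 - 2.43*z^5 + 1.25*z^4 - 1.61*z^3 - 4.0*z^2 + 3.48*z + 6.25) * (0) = 0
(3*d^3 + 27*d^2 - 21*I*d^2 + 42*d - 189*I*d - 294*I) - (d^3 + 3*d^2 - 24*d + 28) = 2*d^3 + 24*d^2 - 21*I*d^2 + 66*d - 189*I*d - 28 - 294*I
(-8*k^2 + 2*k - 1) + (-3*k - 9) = -8*k^2 - k - 10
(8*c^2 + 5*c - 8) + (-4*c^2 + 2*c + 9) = 4*c^2 + 7*c + 1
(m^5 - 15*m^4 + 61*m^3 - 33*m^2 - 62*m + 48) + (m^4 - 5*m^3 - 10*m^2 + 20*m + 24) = m^5 - 14*m^4 + 56*m^3 - 43*m^2 - 42*m + 72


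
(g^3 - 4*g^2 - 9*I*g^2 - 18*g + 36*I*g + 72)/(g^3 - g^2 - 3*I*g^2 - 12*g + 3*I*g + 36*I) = (g - 6*I)/(g + 3)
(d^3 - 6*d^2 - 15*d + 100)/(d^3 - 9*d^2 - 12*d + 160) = (d - 5)/(d - 8)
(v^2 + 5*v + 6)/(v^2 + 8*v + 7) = (v^2 + 5*v + 6)/(v^2 + 8*v + 7)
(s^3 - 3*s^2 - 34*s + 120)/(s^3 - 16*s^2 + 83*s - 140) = (s + 6)/(s - 7)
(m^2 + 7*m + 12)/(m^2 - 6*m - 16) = (m^2 + 7*m + 12)/(m^2 - 6*m - 16)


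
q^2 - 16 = (q - 4)*(q + 4)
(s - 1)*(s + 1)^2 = s^3 + s^2 - s - 1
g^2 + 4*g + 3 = (g + 1)*(g + 3)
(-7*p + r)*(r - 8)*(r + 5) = -7*p*r^2 + 21*p*r + 280*p + r^3 - 3*r^2 - 40*r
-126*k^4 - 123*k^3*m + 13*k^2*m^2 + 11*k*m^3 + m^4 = (-3*k + m)*(k + m)*(6*k + m)*(7*k + m)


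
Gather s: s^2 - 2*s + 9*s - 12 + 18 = s^2 + 7*s + 6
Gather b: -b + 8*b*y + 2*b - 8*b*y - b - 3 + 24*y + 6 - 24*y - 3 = 0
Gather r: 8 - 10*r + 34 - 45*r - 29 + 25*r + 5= 18 - 30*r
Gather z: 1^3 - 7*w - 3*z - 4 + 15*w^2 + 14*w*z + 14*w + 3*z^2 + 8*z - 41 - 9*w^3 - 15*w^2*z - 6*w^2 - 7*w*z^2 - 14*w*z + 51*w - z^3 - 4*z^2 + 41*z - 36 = -9*w^3 + 9*w^2 + 58*w - z^3 + z^2*(-7*w - 1) + z*(46 - 15*w^2) - 80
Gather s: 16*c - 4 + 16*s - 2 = 16*c + 16*s - 6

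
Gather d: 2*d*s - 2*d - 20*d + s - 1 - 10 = d*(2*s - 22) + s - 11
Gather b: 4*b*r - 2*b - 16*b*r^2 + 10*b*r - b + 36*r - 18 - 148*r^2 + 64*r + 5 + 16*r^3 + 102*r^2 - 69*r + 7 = b*(-16*r^2 + 14*r - 3) + 16*r^3 - 46*r^2 + 31*r - 6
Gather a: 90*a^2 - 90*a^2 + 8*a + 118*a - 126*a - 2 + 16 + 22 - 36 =0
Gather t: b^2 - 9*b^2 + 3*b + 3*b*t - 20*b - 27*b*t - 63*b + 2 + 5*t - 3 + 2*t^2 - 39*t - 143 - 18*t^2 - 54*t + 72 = -8*b^2 - 80*b - 16*t^2 + t*(-24*b - 88) - 72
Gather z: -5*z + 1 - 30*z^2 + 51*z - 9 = -30*z^2 + 46*z - 8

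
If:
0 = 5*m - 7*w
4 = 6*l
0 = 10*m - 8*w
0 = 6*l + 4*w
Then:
No Solution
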